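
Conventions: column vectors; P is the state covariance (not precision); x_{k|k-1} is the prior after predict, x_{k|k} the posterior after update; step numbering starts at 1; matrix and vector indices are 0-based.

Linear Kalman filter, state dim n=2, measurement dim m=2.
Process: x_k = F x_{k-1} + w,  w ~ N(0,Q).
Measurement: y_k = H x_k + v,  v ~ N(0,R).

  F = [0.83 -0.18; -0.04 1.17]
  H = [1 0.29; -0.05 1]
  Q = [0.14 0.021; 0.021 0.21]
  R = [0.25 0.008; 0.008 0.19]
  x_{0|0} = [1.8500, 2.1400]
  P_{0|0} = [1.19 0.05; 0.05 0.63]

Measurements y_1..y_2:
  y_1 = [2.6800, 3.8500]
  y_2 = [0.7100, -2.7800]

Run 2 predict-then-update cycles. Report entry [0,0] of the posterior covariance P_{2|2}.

step 1: x^-=[1.1503, 2.4298]  P^-=[0.9653 -0.1023; -0.1023 1.0696]  S=[1.2459 0.1691; 0.1691 1.2723]  K=[0.7811 -0.2222; 0.0532 0.8377]  nu=[0.8251, 1.4777]  x^+=[1.4665, 3.7115]  P^+=[0.2010 -0.0259; -0.0259 0.1583]
step 2: x^-=[0.5491, 4.2838]  P^-=[0.2913 -0.0444; -0.0444 0.4294]  S=[0.5517 0.0743; 0.0743 0.6246]  K=[0.5259 -0.1569; 0.0532 0.6848]  nu=[-1.0814, -7.0364]  x^+=[1.0841, -0.5919]  P^+=[0.1357 -0.0188; -0.0188 0.1296]

P_post[0,0] = 0.1357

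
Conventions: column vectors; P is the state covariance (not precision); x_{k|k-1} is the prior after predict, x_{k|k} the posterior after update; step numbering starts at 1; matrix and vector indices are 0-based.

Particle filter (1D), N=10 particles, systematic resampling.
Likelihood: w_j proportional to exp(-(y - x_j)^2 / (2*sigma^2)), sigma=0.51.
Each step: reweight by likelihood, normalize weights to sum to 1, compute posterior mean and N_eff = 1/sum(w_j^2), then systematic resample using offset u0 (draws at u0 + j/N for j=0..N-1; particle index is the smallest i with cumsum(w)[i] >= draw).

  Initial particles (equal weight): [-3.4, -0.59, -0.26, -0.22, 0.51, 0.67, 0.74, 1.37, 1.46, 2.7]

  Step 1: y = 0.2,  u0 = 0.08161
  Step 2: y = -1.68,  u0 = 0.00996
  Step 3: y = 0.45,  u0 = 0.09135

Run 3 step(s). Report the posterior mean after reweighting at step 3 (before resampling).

step 1: w=[0.0000, 0.0782, 0.1727, 0.1848, 0.2157, 0.1697, 0.1481, 0.0187, 0.0123, 0.0000]  mean=0.2451  Neff=5.9592  idx=[2, 2, 3, 3, 4, 4, 5, 5, 6, 7]
step 2: w=[0.2766, 0.2766, 0.2217, 0.2217, 0.0013, 0.0013, 0.0003, 0.0003, 0.0002, 0.0000]  mean=-0.2395  Neff=3.9795  idx=[0, 0, 0, 1, 1, 1, 2, 2, 3, 3]
step 3: w=[0.0957, 0.0957, 0.0957, 0.0957, 0.0957, 0.0957, 0.1064, 0.1064, 0.1064, 0.1064]  mean=-0.2430  Neff=9.9725  idx=[0, 1, 3, 4, 5, 6, 7, 8, 8, 9]

post_mean = -0.2430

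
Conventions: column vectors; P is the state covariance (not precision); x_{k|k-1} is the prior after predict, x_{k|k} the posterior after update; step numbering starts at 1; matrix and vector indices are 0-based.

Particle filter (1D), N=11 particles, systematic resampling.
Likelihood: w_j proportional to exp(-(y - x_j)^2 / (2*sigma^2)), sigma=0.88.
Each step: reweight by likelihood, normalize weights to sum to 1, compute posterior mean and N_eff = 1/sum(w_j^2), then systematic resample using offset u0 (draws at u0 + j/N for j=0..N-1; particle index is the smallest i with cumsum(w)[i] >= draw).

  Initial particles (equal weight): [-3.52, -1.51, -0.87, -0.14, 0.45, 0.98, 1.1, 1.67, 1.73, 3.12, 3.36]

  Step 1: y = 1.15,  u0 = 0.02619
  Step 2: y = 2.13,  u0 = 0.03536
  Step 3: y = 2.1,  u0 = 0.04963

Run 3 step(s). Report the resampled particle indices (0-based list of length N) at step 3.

step 1: w=[0.0000, 0.0021, 0.0146, 0.0697, 0.1487, 0.2003, 0.2037, 0.1713, 0.1642, 0.0167, 0.0087]  mean=1.1130  Neff=6.0439  idx=[3, 4, 4, 5, 5, 6, 6, 7, 7, 8, 8]
step 2: w=[0.0062, 0.0280, 0.0280, 0.0738, 0.0738, 0.0874, 0.0874, 0.1513, 0.1513, 0.1564, 0.1564]  mean=1.4076  Neff=8.1666  idx=[2, 3, 5, 6, 7, 7, 8, 8, 9, 10, 10]
step 3: w=[0.0217, 0.0559, 0.0659, 0.0659, 0.1115, 0.1115, 0.1115, 0.1115, 0.1150, 0.1150, 0.1150]  mean=1.5506  Neff=9.8411  idx=[1, 2, 4, 5, 5, 6, 7, 8, 9, 9, 10]

resampled_idx = [1, 2, 4, 5, 5, 6, 7, 8, 9, 9, 10]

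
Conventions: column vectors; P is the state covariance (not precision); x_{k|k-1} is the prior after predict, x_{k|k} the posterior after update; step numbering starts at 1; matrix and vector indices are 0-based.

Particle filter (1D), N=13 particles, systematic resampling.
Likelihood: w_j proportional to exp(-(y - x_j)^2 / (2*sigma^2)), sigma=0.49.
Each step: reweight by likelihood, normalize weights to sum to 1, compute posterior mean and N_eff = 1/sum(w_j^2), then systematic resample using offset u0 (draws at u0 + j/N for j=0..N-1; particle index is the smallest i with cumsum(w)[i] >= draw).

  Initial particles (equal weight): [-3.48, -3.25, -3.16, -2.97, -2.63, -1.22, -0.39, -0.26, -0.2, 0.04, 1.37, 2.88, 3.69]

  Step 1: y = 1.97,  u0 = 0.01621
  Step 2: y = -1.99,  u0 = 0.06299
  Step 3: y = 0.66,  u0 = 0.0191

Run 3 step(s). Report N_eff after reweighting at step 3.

step 1: w=[0.0000, 0.0000, 0.0000, 0.0000, 0.0000, 0.0000, 0.0000, 0.0000, 0.0001, 0.0007, 0.7231, 0.2728, 0.0032]  mean=1.7883  Neff=1.6740  idx=[10, 10, 10, 10, 10, 10, 10, 10, 10, 10, 11, 11, 11]
step 2: w=[0.1000, 0.1000, 0.1000, 0.1000, 0.1000, 0.1000, 0.1000, 0.1000, 0.1000, 0.1000, 0.0000, 0.0000, 0.0000]  mean=1.3700  Neff=10.0000  idx=[0, 1, 2, 2, 3, 4, 5, 6, 6, 7, 8, 9, 9]
step 3: w=[0.0769, 0.0769, 0.0769, 0.0769, 0.0769, 0.0769, 0.0769, 0.0769, 0.0769, 0.0769, 0.0769, 0.0769, 0.0769]  mean=1.3700  Neff=13.0000  idx=[0, 1, 2, 3, 4, 5, 6, 7, 8, 9, 10, 11, 12]

N_eff = 13.0000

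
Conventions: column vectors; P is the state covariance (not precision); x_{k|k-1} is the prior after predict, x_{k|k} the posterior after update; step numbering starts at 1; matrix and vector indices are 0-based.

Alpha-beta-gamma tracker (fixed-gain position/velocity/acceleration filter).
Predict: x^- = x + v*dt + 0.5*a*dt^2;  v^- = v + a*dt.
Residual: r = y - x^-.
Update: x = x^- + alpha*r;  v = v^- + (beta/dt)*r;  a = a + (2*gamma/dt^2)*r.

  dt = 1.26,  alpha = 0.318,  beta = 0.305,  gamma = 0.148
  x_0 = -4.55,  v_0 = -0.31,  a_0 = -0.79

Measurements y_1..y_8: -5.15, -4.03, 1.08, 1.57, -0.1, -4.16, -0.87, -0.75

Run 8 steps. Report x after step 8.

x_post = 1.2188

step 1: x_pred=-5.5677  r=0.4177  x^+=-5.4349  v^+=-1.2043  a^+=-0.7121
step 2: x_pred=-7.5176  r=3.4876  x^+=-6.4085  v^+=-1.2574  a^+=-0.0619
step 3: x_pred=-8.0419  r=9.1219  x^+=-5.1411  v^+=0.8728  a^+=1.6388
step 4: x_pred=-2.7405  r=4.3105  x^+=-1.3698  v^+=3.9811  a^+=2.4425
step 5: x_pred=5.5853  r=-5.6853  x^+=3.7774  v^+=5.6825  a^+=1.3825
step 6: x_pred=12.0348  r=-16.1948  x^+=6.8849  v^+=3.5043  a^+=-1.6369
step 7: x_pred=10.0009  r=-10.8709  x^+=6.5440  v^+=-1.1896  a^+=-3.6637
step 8: x_pred=2.1368  r=-2.8868  x^+=1.2188  v^+=-6.5047  a^+=-4.2020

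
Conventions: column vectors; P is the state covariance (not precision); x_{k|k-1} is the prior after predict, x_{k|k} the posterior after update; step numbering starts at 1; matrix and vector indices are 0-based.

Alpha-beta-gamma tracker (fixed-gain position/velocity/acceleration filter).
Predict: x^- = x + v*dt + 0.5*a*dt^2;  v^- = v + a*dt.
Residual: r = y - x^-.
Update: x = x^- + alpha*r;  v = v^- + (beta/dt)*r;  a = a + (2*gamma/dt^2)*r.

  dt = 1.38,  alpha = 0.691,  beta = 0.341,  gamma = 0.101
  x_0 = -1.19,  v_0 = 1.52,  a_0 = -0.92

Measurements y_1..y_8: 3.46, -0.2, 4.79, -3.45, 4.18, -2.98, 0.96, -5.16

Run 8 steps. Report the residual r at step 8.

step 1: x_pred=0.0316  r=3.4284  x^+=2.4006  v^+=1.0976  a^+=-0.5563
step 2: x_pred=3.3855  r=-3.5855  x^+=0.9079  v^+=-0.5562  a^+=-0.9367
step 3: x_pred=-0.7515  r=5.5415  x^+=3.0777  v^+=-0.4795  a^+=-0.3489
step 4: x_pred=2.0838  r=-5.5338  x^+=-1.7400  v^+=-2.3283  a^+=-0.9358
step 5: x_pred=-5.8442  r=10.0242  x^+=1.0825  v^+=-1.1428  a^+=0.1274
step 6: x_pred=-0.3732  r=-2.6068  x^+=-2.1745  v^+=-1.6111  a^+=-0.1491
step 7: x_pred=-4.5398  r=5.4998  x^+=-0.7394  v^+=-0.4578  a^+=0.4343
step 8: x_pred=-0.9577  r=-4.2023  x^+=-3.8615  v^+=-0.8969  a^+=-0.0115

resid = -4.2023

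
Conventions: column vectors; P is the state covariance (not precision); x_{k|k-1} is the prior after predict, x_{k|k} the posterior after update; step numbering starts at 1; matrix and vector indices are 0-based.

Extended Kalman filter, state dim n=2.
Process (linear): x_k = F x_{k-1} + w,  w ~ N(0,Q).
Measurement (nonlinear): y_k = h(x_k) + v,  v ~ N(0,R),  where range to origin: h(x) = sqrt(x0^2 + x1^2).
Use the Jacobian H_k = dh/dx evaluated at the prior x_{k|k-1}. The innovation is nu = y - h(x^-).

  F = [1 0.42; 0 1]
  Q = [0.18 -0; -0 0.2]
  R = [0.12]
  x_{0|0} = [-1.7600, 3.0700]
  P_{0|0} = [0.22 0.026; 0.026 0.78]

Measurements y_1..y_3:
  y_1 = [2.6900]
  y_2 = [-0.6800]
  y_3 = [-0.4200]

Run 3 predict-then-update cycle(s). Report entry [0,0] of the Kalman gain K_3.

step 1: x^-=[-0.4706, 3.0700]  P^-=[0.5594 0.3536; 0.3536 0.9800]  H_jac=[-0.1515 0.9885]  S=[0.9844]  K=[0.2689; 0.9296]  nu=[-0.4159]  x^+=[-0.5824, 2.6834]  P^+=[0.4882 0.1075; 0.1075 0.1293]
step 2: x^-=[0.5446, 2.6834]  P^-=[0.7813 0.1618; 0.1618 0.3293]  H_jac=[0.1989 0.9800]  S=[0.5303]  K=[0.5921; 0.6693]  nu=[-3.4181]  x^+=[-1.4792, 0.3956]  P^+=[0.5954 -0.0483; -0.0483 0.0918]
step 3: x^-=[-1.3131, 0.3956]  P^-=[0.7510 -0.0098; -0.0098 0.2918]  H_jac=[-0.9575 0.2885]  S=[0.8382]  K=[-0.8613; 0.1116]  nu=[-1.7914]  x^+=[0.2298, 0.1957]  P^+=[0.1293 0.0708; 0.0708 0.2813]

K[0,0] = -0.8613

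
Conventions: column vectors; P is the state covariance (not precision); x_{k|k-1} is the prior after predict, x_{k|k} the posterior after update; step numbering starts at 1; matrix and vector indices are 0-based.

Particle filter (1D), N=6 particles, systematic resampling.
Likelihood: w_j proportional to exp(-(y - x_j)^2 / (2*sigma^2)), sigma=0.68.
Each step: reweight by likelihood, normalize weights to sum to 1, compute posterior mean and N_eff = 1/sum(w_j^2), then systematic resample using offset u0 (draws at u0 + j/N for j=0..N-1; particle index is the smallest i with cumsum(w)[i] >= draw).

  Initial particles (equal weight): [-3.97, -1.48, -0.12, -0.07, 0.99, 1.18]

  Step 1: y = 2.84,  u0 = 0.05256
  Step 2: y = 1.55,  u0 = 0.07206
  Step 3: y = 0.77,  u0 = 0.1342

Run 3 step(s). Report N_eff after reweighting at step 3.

step 1: w=[0.0000, 0.0000, 0.0010, 0.0014, 0.3264, 0.6712]  mean=1.1149  Neff=1.7951  idx=[4, 4, 5, 5, 5, 5]
step 2: w=[0.1462, 0.1462, 0.1769, 0.1769, 0.1769, 0.1769]  mean=1.1245  Neff=5.9549  idx=[0, 1, 2, 3, 4, 5]
step 3: w=[0.1813, 0.1813, 0.1593, 0.1593, 0.1593, 0.1593]  mean=1.1111  Neff=5.9768  idx=[0, 1, 2, 3, 4, 5]

N_eff = 5.9768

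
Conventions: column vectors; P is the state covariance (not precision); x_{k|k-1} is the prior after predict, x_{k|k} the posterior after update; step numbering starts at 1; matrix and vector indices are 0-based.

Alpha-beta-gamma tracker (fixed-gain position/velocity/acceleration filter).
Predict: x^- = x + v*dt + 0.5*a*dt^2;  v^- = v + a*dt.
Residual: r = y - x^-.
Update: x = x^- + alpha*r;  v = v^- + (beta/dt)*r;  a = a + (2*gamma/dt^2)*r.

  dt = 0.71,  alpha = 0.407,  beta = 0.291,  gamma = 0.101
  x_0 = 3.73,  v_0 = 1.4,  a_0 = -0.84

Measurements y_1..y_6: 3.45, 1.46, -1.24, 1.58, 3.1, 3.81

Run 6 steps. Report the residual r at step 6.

step 1: x_pred=4.5123  r=-1.0623  x^+=4.0799  v^+=0.3682  a^+=-1.2657
step 2: x_pred=4.0224  r=-2.5624  x^+=2.9795  v^+=-1.5806  a^+=-2.2924
step 3: x_pred=1.2794  r=-2.5194  x^+=0.2540  v^+=-4.2409  a^+=-3.3020
step 4: x_pred=-3.5893  r=5.1693  x^+=-1.4854  v^+=-4.4666  a^+=-1.2306
step 5: x_pred=-4.9668  r=8.0668  x^+=-1.6836  v^+=-2.0341  a^+=2.0019
step 6: x_pred=-2.6233  r=6.4333  x^+=-0.0049  v^+=2.0240  a^+=4.5798

resid = 6.4333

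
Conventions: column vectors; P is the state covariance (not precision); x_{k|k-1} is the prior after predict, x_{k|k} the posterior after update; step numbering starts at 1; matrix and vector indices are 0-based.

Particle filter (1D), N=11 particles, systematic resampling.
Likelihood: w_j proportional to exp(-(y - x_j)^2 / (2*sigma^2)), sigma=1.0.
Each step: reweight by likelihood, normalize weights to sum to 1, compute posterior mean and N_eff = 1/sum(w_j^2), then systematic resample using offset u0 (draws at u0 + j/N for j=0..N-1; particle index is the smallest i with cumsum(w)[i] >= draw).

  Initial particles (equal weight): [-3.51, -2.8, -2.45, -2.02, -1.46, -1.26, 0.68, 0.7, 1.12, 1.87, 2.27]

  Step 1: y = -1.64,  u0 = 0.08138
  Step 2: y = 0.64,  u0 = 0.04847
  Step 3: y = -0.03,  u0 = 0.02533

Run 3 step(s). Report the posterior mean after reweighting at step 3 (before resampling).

step 1: w=[0.0395, 0.1158, 0.1635, 0.2111, 0.2233, 0.2111, 0.0154, 0.0147, 0.0050, 0.0005, 0.0001]  mean=-1.8543  Neff=5.5195  idx=[1, 2, 2, 3, 3, 4, 4, 4, 5, 5, 7]
step 2: w=[0.0016, 0.0049, 0.0049, 0.0168, 0.0168, 0.0635, 0.0635, 0.0635, 0.0948, 0.0948, 0.5751]  mean=-0.2103  Neff=2.7667  idx=[5, 6, 7, 8, 9, 10, 10, 10, 10, 10, 10]
step 3: w=[0.0544, 0.0544, 0.0544, 0.0710, 0.0710, 0.1158, 0.1158, 0.1158, 0.1158, 0.1158, 0.1158]  mean=0.0694  Neff=10.0571  idx=[0, 2, 3, 4, 5, 6, 7, 8, 8, 9, 10]

post_mean = 0.0694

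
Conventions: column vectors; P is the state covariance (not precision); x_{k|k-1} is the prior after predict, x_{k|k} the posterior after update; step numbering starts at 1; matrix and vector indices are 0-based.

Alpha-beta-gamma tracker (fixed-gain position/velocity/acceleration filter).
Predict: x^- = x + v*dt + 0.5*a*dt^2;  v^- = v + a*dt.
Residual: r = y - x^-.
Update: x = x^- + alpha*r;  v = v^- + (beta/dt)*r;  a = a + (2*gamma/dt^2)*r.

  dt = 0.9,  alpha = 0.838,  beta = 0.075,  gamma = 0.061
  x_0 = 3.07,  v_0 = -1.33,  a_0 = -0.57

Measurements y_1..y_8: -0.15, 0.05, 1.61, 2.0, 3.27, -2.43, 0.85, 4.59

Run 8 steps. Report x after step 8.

step 1: x_pred=1.6421  r=-1.7921  x^+=0.1403  v^+=-1.9923  a^+=-0.8399
step 2: x_pred=-1.9930  r=2.0430  x^+=-0.2810  v^+=-2.5780  a^+=-0.5322
step 3: x_pred=-2.8167  r=4.4267  x^+=0.8929  v^+=-2.6881  a^+=0.1345
step 4: x_pred=-1.4720  r=3.4720  x^+=1.4375  v^+=-2.2777  a^+=0.6575
step 5: x_pred=-0.3462  r=3.6162  x^+=2.6842  v^+=-1.3847  a^+=1.2021
step 6: x_pred=1.9248  r=-4.3548  x^+=-1.7245  v^+=-0.6657  a^+=0.5462
step 7: x_pred=-2.1024  r=2.9524  x^+=0.3717  v^+=0.0719  a^+=0.9909
step 8: x_pred=0.8378  r=3.7522  x^+=3.9821  v^+=1.2764  a^+=1.5560

x_post = 3.9821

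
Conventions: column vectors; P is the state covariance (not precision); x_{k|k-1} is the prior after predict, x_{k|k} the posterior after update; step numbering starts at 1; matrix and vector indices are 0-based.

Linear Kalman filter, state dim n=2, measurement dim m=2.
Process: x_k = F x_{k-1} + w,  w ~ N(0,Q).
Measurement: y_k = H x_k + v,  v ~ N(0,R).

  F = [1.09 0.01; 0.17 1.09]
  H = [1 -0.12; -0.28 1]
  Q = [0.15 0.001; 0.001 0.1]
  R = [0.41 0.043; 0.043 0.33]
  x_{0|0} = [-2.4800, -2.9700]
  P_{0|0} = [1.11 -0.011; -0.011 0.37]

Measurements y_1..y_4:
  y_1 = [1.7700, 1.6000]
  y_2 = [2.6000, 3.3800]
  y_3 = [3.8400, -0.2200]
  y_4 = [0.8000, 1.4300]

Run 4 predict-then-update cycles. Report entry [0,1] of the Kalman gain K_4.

step 1: x^-=[-2.7329, -3.6589]  P^-=[1.4686 0.1976; 0.1976 0.5676]  S=[1.8393 -0.2320; -0.2320 0.9021]  K=[0.7810 -0.0359; 0.1468 0.6056]  nu=[4.0638, 4.4937]  x^+=[0.2799, -0.3406]  P^+=[0.3325 0.1148; 0.1148 0.2383]
step 2: x^-=[0.3017, -0.3237]  P^-=[0.5475 0.2018; 0.2018 0.4353]  S=[0.9153 0.0461; 0.0461 0.6952]  K=[0.5701 0.0320; 0.1365 0.5358]  nu=[2.2595, 3.7882]  x^+=[1.7111, 2.0145]  P^+=[0.2476 0.1044; 0.1044 0.2119]
step 3: x^-=[1.8852, 2.4867]  P^-=[0.4465 0.1734; 0.1734 0.3977]  S=[0.8206 0.0495; 0.0495 0.6655]  K=[0.5167 0.0343; 0.1221 0.5154]  nu=[2.2532, -2.1788]  x^+=[2.9747, 1.6387]  P^+=[0.2249 0.0965; 0.0965 0.2024]
step 4: x^-=[3.2588, 2.2919]  P^-=[0.4193 0.1597; 0.1597 0.3827]  S=[0.7965 0.0447; 0.0447 0.6561]  K=[0.5007 0.0303; 0.1144 0.5073]  nu=[-2.1838, 0.0506]  x^+=[2.1669, 2.0678]  P^+=[0.2177 0.0925; 0.0925 0.1982]

K[0,1] = 0.0303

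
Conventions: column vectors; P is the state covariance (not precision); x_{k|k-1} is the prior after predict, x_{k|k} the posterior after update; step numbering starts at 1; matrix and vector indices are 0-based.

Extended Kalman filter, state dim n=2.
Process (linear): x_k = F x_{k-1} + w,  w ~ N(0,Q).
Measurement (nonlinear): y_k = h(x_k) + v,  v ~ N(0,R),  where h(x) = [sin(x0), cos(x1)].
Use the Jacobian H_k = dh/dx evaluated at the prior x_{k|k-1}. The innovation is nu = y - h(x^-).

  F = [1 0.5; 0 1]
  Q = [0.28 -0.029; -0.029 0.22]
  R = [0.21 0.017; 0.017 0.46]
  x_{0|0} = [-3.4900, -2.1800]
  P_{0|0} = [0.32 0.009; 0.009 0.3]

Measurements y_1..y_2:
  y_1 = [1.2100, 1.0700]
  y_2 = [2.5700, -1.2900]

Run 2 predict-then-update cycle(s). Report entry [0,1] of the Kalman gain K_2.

K[0,1] = 0.0884

step 1: x^-=[-4.5800, -2.1800]  P^-=[0.6840 0.1300; 0.1300 0.5200]  H_jac=[-0.1320 0.0000; 0.0000 0.8201]  S=[0.2219 0.0029; 0.0029 0.8097]  K=[-0.4086 0.1331; -0.0843 0.5270]  nu=[0.2188, 1.6422]  x^+=[-4.4507, -1.3331]  P^+=[0.6329 0.0662; 0.0662 0.2938]
step 2: x^-=[-5.1173, -1.3331]  P^-=[1.0526 0.1841; 0.1841 0.5138]  H_jac=[0.3939 0.0000; 0.0000 0.9719]  S=[0.3733 0.0875; 0.0875 0.9453]  K=[1.0899 0.0884; 0.0720 0.5216]  nu=[1.6508, -1.5255]  x^+=[-3.4529, -2.0098]  P^+=[0.5849 0.0609; 0.0609 0.2481]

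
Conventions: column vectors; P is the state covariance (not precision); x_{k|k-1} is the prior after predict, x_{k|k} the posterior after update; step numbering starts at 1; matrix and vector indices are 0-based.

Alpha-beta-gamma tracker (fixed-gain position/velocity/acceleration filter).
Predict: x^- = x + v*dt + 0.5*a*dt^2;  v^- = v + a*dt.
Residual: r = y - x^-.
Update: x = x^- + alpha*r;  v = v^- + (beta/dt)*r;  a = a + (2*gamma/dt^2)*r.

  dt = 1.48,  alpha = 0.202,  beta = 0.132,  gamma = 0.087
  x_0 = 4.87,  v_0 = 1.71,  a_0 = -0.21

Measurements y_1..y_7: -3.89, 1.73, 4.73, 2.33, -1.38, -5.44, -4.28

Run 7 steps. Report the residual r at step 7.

step 1: x_pred=7.1708  r=-11.0608  x^+=4.9365  v^+=0.4127  a^+=-1.0886
step 2: x_pred=4.3550  r=-2.6250  x^+=3.8248  v^+=-1.4326  a^+=-1.2972
step 3: x_pred=0.2838  r=4.4462  x^+=1.1820  v^+=-2.9559  a^+=-0.9440
step 4: x_pred=-4.2266  r=6.5566  x^+=-2.9022  v^+=-3.7682  a^+=-0.4231
step 5: x_pred=-8.9425  r=7.5625  x^+=-7.4149  v^+=-3.7199  a^+=0.1776
step 6: x_pred=-12.7259  r=7.2859  x^+=-11.2541  v^+=-2.8073  a^+=0.7564
step 7: x_pred=-14.5805  r=10.3005  x^+=-12.4998  v^+=-0.7691  a^+=1.5746

resid = 10.3005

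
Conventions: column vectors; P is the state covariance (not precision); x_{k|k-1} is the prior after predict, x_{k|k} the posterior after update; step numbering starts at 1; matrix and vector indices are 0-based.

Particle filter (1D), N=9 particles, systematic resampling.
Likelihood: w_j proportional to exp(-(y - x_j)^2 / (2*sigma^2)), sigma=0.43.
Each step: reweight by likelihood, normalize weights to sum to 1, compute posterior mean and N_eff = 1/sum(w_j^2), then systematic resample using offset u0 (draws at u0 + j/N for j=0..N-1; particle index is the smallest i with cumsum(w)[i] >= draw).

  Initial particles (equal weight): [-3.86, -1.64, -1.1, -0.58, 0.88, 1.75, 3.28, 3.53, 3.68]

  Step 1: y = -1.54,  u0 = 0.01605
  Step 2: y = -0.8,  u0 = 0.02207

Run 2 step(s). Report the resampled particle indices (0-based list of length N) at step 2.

resampled_idx = [0, 2, 5, 6, 6, 7, 7, 8, 8]

step 1: w=[0.0000, 0.5904, 0.3594, 0.0502, 0.0000, 0.0000, 0.0000, 0.0000, 0.0000]  mean=-1.3927  Neff=2.0821  idx=[1, 1, 1, 1, 1, 1, 2, 2, 2]
step 2: w=[0.0458, 0.0458, 0.0458, 0.0458, 0.0458, 0.0458, 0.2418, 0.2418, 0.2418]  mean=-1.2483  Neff=5.3197  idx=[0, 2, 5, 6, 6, 7, 7, 8, 8]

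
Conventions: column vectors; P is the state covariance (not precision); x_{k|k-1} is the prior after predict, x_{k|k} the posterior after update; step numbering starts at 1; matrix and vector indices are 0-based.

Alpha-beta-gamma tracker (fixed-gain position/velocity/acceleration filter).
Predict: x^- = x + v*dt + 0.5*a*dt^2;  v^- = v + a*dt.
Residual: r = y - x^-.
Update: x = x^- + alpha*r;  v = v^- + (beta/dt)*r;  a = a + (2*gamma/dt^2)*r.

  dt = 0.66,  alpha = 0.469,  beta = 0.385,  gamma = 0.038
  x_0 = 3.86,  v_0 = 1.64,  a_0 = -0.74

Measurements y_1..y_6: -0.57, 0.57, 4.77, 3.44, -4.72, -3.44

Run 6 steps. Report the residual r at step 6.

resid = 0.0481

step 1: x_pred=4.7812  r=-5.3512  x^+=2.2715  v^+=-1.9699  a^+=-1.6736
step 2: x_pred=0.6068  r=-0.0368  x^+=0.5895  v^+=-3.0960  a^+=-1.6801
step 3: x_pred=-1.8197  r=6.5897  x^+=1.2708  v^+=-0.3609  a^+=-0.5303
step 4: x_pred=0.9172  r=2.5228  x^+=2.1004  v^+=0.7608  a^+=-0.0902
step 5: x_pred=2.5829  r=-7.3029  x^+=-0.8422  v^+=-3.5587  a^+=-1.3643
step 6: x_pred=-3.4881  r=0.0481  x^+=-3.4655  v^+=-4.4311  a^+=-1.3559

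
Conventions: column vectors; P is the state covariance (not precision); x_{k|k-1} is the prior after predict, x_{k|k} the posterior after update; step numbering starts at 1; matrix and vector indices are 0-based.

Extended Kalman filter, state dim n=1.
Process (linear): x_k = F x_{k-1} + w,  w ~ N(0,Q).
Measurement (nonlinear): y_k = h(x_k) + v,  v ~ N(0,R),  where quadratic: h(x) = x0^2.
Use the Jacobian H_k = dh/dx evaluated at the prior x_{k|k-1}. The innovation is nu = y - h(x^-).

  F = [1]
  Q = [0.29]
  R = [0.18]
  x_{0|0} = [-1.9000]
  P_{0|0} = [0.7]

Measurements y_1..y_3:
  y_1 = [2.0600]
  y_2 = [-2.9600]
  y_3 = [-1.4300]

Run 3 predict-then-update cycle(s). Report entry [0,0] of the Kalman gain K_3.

K[0,0] = 0.4040

step 1: x^-=[-1.9000]  P^-=[0.9900]  H_jac=[-3.8000]  S=[14.4756]  K=[-0.2599]  nu=[-1.5500]  x^+=[-1.4972]  P^+=[0.0123]
step 2: x^-=[-1.4972]  P^-=[0.3023]  H_jac=[-2.9944]  S=[2.8906]  K=[-0.3132]  nu=[-5.2015]  x^+=[0.1318]  P^+=[0.0188]
step 3: x^-=[0.1318]  P^-=[0.3088]  H_jac=[0.2635]  S=[0.2014]  K=[0.4040]  nu=[-1.4474]  x^+=[-0.4530]  P^+=[0.2759]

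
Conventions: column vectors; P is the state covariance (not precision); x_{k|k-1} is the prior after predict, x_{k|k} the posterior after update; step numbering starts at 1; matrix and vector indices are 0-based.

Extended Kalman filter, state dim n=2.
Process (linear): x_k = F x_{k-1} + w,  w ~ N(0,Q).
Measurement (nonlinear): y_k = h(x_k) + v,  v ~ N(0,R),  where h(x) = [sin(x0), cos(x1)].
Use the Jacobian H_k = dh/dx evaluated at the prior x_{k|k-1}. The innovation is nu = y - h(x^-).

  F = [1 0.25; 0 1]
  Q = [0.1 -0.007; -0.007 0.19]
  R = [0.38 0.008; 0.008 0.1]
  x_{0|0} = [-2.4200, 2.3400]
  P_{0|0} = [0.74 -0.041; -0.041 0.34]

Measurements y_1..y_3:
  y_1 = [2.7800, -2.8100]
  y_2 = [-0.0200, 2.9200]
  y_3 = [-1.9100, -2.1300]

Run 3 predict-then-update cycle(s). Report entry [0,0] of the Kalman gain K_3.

step 1: x^-=[-1.8350, 2.3400]  P^-=[0.8407 0.0370; 0.0370 0.5300]  H_jac=[-0.2611 0.0000; 0.0000 -0.7185]  S=[0.4373 0.0149; 0.0149 0.3736]  K=[-0.5003 -0.0511; 0.0127 -1.0198]  nu=[3.7453, -2.1144]  x^+=[-3.6005, 4.5440]  P^+=[0.7296 0.0127; 0.0127 0.1418]
step 2: x^-=[-2.4645, 4.5440]  P^-=[0.8448 0.0411; 0.0411 0.3318]  H_jac=[-0.7794 0.0000; 0.0000 0.9859]  S=[0.8932 -0.0236; -0.0236 0.4225]  K=[-0.7357 0.0549; -0.0155 0.7734]  nu=[0.6065, 3.0876]  x^+=[-2.7413, 6.9225]  P^+=[0.3581 -0.0004; -0.0004 0.0783]
step 3: x^-=[-1.0107, 6.9225]  P^-=[0.4628 0.0122; 0.0122 0.2683]  H_jac=[0.5313 0.0000; 0.0000 -0.5967]  S=[0.5106 0.0041; 0.0041 0.1955]  K=[0.4819 -0.0474; 0.0193 -0.8192]  nu=[-1.0628, -2.9325]  x^+=[-1.3840, 9.3044]  P^+=[0.3440 0.0015; 0.0015 0.1370]

K[0,0] = 0.4819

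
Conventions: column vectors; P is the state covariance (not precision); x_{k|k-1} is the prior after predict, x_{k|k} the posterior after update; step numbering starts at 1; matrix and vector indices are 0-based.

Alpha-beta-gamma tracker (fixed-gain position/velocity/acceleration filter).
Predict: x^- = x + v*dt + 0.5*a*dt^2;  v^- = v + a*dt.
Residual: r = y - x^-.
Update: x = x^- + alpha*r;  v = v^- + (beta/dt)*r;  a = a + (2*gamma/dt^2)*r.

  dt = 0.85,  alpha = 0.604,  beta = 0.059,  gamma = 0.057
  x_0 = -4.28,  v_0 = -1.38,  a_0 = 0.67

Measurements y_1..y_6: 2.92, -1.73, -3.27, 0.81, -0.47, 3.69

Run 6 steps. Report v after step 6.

v_post = 4.0712

step 1: x_pred=-5.2110  r=8.1310  x^+=-0.2999  v^+=-0.2461  a^+=1.9529
step 2: x_pred=0.1964  r=-1.9264  x^+=-0.9671  v^+=1.2802  a^+=1.6490
step 3: x_pred=0.7167  r=-3.9867  x^+=-1.6913  v^+=2.4051  a^+=1.0199
step 4: x_pred=0.7215  r=0.0885  x^+=0.7750  v^+=3.2782  a^+=1.0339
step 5: x_pred=3.9349  r=-4.4049  x^+=1.2743  v^+=3.8512  a^+=0.3389
step 6: x_pred=4.6703  r=-0.9803  x^+=4.0782  v^+=4.0712  a^+=0.1842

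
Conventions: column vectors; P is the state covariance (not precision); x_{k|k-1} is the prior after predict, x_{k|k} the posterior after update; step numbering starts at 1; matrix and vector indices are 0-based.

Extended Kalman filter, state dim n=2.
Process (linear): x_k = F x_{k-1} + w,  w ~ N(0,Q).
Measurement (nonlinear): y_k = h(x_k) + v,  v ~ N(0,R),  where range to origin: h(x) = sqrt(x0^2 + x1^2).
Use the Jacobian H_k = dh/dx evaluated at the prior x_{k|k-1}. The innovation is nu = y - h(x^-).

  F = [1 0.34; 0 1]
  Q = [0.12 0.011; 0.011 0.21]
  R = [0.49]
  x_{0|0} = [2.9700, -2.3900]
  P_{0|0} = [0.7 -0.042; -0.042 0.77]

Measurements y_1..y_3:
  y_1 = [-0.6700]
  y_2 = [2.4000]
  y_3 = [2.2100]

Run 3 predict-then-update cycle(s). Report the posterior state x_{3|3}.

x_post = [1.9205, -0.3896]

step 1: x^-=[2.1574, -2.3900]  P^-=[0.8805 0.2308; 0.2308 0.9800]  H_jac=[0.6701 -0.7423]  S=[1.1957]  K=[0.3501; -0.4791]  nu=[-3.8897]  x^+=[0.7956, -0.5266]  P^+=[0.7339 0.4313; 0.4313 0.7056]
step 2: x^-=[0.6165, -0.5266]  P^-=[1.2288 0.6822; 0.6822 0.9156]  H_jac=[0.7604 -0.6495]  S=[0.9128]  K=[0.5381; -0.0832]  nu=[1.5892]  x^+=[1.4717, -0.6588]  P^+=[0.9645 0.7231; 0.7231 0.9093]
step 3: x^-=[1.2477, -0.6588]  P^-=[1.6813 1.0433; 1.0433 1.1193]  H_jac=[0.8843 -0.4669]  S=[1.1872]  K=[0.8420; 0.3369]  nu=[0.7991]  x^+=[1.9205, -0.3896]  P^+=[0.8396 0.7065; 0.7065 0.9846]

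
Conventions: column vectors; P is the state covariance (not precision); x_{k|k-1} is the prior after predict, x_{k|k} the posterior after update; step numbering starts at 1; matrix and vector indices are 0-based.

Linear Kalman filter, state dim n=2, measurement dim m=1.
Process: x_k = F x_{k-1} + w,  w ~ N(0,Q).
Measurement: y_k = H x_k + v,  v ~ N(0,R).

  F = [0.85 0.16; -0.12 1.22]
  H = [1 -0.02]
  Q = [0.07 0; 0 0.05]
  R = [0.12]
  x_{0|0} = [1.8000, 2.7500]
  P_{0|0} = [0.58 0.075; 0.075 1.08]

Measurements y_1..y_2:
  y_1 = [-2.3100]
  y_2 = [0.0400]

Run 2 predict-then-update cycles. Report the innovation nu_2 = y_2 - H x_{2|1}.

step 1: x^-=[1.9700, 3.1390]  P^-=[0.5371 0.2280; 0.2280 1.6439]  S=[0.6486]  K=[0.8210; 0.3008]  nu=[-4.2172]  x^+=[-1.4924, 1.8704]  P^+=[0.0999 0.0678; 0.0678 1.5852]
step 2: x^-=[-0.9693, 2.4610]  P^-=[0.2012 0.3682; 0.3682 2.3910]  S=[0.3074]  K=[0.6305; 1.0423]  nu=[1.0585]  x^+=[-0.3019, 3.5643]  P^+=[0.0790 0.1662; 0.1662 2.0570]

innov = [1.0585]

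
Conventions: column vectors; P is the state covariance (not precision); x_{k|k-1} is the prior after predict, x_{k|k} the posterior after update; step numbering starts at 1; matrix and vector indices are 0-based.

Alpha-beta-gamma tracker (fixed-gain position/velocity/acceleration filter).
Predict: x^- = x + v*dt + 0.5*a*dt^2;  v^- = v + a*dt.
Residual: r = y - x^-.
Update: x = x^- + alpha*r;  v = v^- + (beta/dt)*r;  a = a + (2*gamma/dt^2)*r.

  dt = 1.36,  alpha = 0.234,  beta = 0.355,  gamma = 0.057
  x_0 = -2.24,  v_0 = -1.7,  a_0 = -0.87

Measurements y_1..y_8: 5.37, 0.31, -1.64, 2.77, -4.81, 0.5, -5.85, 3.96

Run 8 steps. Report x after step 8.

step 1: x_pred=-5.3566  r=10.7266  x^+=-2.8466  v^+=-0.0832  a^+=-0.2089
step 2: x_pred=-3.1529  r=3.4629  x^+=-2.3426  v^+=0.5366  a^+=0.0046
step 3: x_pred=-1.6086  r=-0.0314  x^+=-1.6159  v^+=0.5346  a^+=0.0026
step 4: x_pred=-0.8864  r=3.6564  x^+=-0.0308  v^+=1.4926  a^+=0.2280
step 5: x_pred=2.2100  r=-7.0200  x^+=0.5674  v^+=-0.0297  a^+=-0.2047
step 6: x_pred=0.3376  r=0.1624  x^+=0.3756  v^+=-0.2657  a^+=-0.1947
step 7: x_pred=-0.1658  r=-5.6842  x^+=-1.4959  v^+=-2.0142  a^+=-0.5450
step 8: x_pred=-4.7393  r=8.6993  x^+=-2.7036  v^+=-0.4847  a^+=-0.0088

x_post = -2.7036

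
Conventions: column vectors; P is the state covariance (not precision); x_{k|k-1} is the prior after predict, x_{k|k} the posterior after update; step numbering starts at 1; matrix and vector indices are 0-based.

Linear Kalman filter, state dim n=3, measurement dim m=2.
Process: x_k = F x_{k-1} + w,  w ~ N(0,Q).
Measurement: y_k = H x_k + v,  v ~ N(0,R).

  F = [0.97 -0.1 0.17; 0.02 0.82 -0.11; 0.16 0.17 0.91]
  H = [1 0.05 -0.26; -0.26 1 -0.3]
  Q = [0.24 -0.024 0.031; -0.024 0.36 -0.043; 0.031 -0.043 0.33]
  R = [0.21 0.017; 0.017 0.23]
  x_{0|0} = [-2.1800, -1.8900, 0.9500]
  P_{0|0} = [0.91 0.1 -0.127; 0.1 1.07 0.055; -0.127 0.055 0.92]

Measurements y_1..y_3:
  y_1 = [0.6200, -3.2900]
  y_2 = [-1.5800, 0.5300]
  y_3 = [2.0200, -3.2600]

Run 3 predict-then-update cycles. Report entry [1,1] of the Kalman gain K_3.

step 1: x^-=[-1.7641, -1.6979, 0.1944]  P^-=[1.0704 -0.0106 0.1923; -0.0106 1.0849 0.0704; 0.1923 0.0704 1.1315]  S=[1.2567 -0.1932; -0.1932 1.4823]  K=[0.7914 -0.1306; 0.1335 0.7369; -0.1137 -0.2301]  nu=[2.5195, -1.9924]  x^+=[0.4902, -2.8297, 0.3664]  P^+=[0.2180 0.1086 0.2285; 0.1086 0.2956 0.3186; 0.2285 0.3186 1.0469]
step 2: x^-=[0.8207, -2.3509, -0.0692]  P^-=[0.5217 0.0469 0.4261; 0.0469 0.5166 0.1407; 0.4261 0.1407 1.3821]  S=[0.6059 -0.0764; -0.0764 0.8639]  K=[0.6578 -0.1925; 0.1286 0.5464; 0.0663 -0.4395]  nu=[-2.3012, 3.0735]  x^+=[-1.2846, -0.9675, -1.5725]  P^+=[0.2082 0.1121 0.3035; 0.1121 0.2594 0.3414; 0.3035 0.3414 1.2082]
step 3: x^-=[-1.4166, -0.6461, -1.8010]  P^-=[0.5401 0.0451 0.5174; 0.0451 0.4899 0.1365; 0.5174 0.1365 1.5434]  S=[0.5876 -0.0918; -0.0918 0.8707]  K=[0.6600 -0.2182; 0.1388 0.5168; 0.1287 -0.5159]  nu=[3.0007, -3.5225]  x^+=[1.3324, -2.0500, 0.4025]  P^+=[0.2163 0.1180 0.3357; 0.1180 0.2592 0.3577; 0.3357 0.3577 1.2897]

K[1,1] = 0.5168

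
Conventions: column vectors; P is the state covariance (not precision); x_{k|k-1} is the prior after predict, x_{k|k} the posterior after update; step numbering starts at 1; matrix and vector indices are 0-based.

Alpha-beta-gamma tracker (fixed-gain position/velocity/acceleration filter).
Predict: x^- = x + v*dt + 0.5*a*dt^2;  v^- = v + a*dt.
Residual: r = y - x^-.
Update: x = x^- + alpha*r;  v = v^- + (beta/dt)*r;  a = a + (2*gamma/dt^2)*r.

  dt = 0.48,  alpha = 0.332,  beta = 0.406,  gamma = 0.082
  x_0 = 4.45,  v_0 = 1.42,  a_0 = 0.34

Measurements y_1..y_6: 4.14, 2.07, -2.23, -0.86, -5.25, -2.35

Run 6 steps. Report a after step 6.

step 1: x_pred=5.1708  r=-1.0308  x^+=4.8286  v^+=0.7113  a^+=-0.3937
step 2: x_pred=5.1246  r=-3.0546  x^+=4.1105  v^+=-2.0614  a^+=-2.5680
step 3: x_pred=2.8252  r=-5.0552  x^+=1.1469  v^+=-7.5699  a^+=-6.1663
step 4: x_pred=-3.1970  r=2.3370  x^+=-2.4211  v^+=-8.5530  a^+=-4.5028
step 5: x_pred=-7.0453  r=1.7953  x^+=-6.4493  v^+=-9.1958  a^+=-3.2249
step 6: x_pred=-11.2348  r=8.8848  x^+=-8.2850  v^+=-3.2288  a^+=3.0993

a_post = 3.0993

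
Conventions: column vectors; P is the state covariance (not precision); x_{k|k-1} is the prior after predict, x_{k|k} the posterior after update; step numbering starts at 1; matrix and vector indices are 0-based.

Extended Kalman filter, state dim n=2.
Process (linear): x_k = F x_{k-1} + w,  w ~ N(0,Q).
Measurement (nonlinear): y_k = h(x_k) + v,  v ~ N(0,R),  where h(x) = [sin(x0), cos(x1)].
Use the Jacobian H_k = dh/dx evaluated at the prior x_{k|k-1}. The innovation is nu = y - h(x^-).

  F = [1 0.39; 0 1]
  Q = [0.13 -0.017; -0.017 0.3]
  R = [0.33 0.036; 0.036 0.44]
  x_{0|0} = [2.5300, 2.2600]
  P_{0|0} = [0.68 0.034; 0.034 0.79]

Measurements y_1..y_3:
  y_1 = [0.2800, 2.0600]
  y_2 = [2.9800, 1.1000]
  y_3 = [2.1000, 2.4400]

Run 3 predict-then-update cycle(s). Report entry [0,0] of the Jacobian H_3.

H_jac[0,0] = 0.4670

step 1: x^-=[3.4114, 2.2600]  P^-=[0.9567 0.3251; 0.3251 1.0900]  H_jac=[-0.9638 0.0000; 0.0000 -0.7718]  S=[1.2187 0.2778; 0.2778 1.0892]  K=[-0.7475 -0.0397; -0.0861 -0.7504]  nu=[0.5465, 2.6959]  x^+=[2.8959, 0.1900]  P^+=[0.2574 0.0575; 0.0575 0.4318]
step 2: x^-=[2.9700, 0.1900]  P^-=[0.4980 0.2089; 0.2089 0.7318]  H_jac=[-0.9853 0.0000; 0.0000 -0.1889]  S=[0.8134 0.0749; 0.0749 0.4661]  K=[-0.6043 0.0124; -0.2291 -0.2598]  nu=[2.8092, 0.1180]  x^+=[1.2738, -0.4843]  P^+=[0.2019 0.0862; 0.0862 0.6487]
step 3: x^-=[1.0849, -0.4843]  P^-=[0.4979 0.3222; 0.3222 0.9487]  H_jac=[0.4670 0.0000; 0.0000 0.4656]  S=[0.4386 0.1061; 0.1061 0.6457]  K=[0.4935 0.1513; 0.1850 0.6537]  nu=[1.2157, 1.5550]  x^+=[1.9202, 0.7572]  P^+=[0.3604 0.1811; 0.1811 0.6321]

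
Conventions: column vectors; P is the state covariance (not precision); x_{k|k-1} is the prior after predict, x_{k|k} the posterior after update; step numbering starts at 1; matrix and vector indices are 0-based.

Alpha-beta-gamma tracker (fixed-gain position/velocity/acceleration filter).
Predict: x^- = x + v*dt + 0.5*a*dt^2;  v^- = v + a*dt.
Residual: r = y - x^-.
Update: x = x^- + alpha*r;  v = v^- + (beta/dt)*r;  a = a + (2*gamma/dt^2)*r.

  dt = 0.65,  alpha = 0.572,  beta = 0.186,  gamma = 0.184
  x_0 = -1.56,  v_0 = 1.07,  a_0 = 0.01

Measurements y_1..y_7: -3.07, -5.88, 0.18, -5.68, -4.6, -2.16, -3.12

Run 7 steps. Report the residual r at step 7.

step 1: x_pred=-0.8624  r=-2.2076  x^+=-2.1251  v^+=0.4448  a^+=-1.9128
step 2: x_pred=-2.2401  r=-3.6399  x^+=-4.3221  v^+=-1.8401  a^+=-5.0832
step 3: x_pred=-6.5920  r=6.7720  x^+=-2.7184  v^+=-3.2064  a^+=0.8153
step 4: x_pred=-4.6303  r=-1.0497  x^+=-5.2307  v^+=-2.9768  a^+=-0.0990
step 5: x_pred=-7.1866  r=2.5866  x^+=-5.7071  v^+=-2.3010  a^+=2.1539
step 6: x_pred=-6.7477  r=4.5877  x^+=-4.1235  v^+=0.4119  a^+=6.1498
step 7: x_pred=-2.5566  r=-0.5634  x^+=-2.8789  v^+=4.2481  a^+=5.6591

resid = -0.5634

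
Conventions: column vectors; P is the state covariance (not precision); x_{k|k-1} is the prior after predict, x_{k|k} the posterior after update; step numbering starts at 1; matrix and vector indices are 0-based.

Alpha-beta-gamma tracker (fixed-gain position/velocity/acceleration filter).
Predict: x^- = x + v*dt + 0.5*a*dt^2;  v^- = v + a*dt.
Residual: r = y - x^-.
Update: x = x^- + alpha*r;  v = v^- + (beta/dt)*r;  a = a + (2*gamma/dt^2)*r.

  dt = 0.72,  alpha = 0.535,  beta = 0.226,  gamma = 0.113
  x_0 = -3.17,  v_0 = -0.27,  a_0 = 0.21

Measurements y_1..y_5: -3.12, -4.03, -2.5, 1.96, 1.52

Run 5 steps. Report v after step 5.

v_post = 3.7549

step 1: x_pred=-3.3100  r=0.1900  x^+=-3.2083  v^+=-0.0592  a^+=0.2928
step 2: x_pred=-3.1750  r=-0.8550  x^+=-3.6324  v^+=-0.1167  a^+=-0.0799
step 3: x_pred=-3.7372  r=1.2372  x^+=-3.0753  v^+=0.2141  a^+=0.4595
step 4: x_pred=-2.8020  r=4.7620  x^+=-0.2544  v^+=2.0397  a^+=2.5355
step 5: x_pred=1.8714  r=-0.3514  x^+=1.6834  v^+=3.7549  a^+=2.3823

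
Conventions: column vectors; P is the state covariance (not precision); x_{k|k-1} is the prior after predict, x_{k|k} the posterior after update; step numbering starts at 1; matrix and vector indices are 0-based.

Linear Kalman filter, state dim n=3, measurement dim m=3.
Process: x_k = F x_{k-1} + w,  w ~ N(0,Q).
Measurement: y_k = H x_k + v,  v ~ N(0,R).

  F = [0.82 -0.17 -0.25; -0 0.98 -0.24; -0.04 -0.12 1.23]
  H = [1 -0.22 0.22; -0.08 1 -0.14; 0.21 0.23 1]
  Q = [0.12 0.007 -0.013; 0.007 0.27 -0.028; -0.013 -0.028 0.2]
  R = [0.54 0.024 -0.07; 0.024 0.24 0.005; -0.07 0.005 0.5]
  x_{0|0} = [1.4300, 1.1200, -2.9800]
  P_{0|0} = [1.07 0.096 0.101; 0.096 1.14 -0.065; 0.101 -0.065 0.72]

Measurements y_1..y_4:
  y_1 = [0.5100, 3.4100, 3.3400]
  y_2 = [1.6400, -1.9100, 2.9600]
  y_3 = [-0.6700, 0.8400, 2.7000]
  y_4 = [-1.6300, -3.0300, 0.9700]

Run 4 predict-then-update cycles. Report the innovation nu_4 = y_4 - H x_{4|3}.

innov = [-1.2505, -2.6821, -1.7370]

step 1: x^-=[1.7272, 1.8128, -3.8570]  P^-=[0.8437 -0.0692 -0.1405; -0.0692 1.4369 -0.4576; -0.1405 -0.4576 1.3176]  S=[1.5299 -0.5632 0.2421; -0.5632 1.8442 -0.3039; 0.2421 -0.3039 1.6546]  K=[0.5894 0.1077 -0.0539; -0.0266 0.8201 0.0689; -0.0320 -0.2406 0.6754]  nu=[0.0302, 1.1954, 6.4173]  x^+=[1.5276, 3.2347, 0.1886]  P^+=[0.3694 0.0474 -0.1562; 0.0474 0.1982 -0.0151; -0.1562 -0.0151 0.3750]
step 2: x^-=[0.6556, 3.1247, -0.2173]  P^-=[0.4471 0.0684 -0.2971; 0.0684 0.4891 -0.1840; -0.2971 -0.1840 0.7911]  S=[0.9060 -0.0735 -0.0939; -0.0735 0.7814 -0.1333; -0.0939 -0.1333 1.1338]  K=[0.4015 0.1125 -0.1189; -0.0326 0.6529 0.0236; -0.0526 -0.2544 0.5711]  nu=[1.7197, -5.0127, 2.3210]  x^+=[0.5064, -0.1491, 2.2928]  P^+=[0.2692 0.0363 -0.1519; 0.0363 0.1553 -0.0260; -0.1519 -0.0260 0.3258]
step 3: x^-=[-0.1326, -0.6964, 2.8178]  P^-=[0.3758 0.0651 -0.2722; 0.0651 0.4501 -0.1774; -0.2722 -0.1774 0.7186]  S=[0.8412 -0.0626 -0.0986; -0.0626 0.7398 -0.1278; -0.0986 -0.1278 1.0693]  K=[0.3524 0.1077 -0.1214; -0.0377 0.6346 0.0161; -0.0444 -0.2558 0.5457]  nu=[-1.3105, 1.9202, 0.0702]  x^+=[-0.3962, 0.5727, 2.4231]  P^+=[0.2400 0.0329 -0.1428; 0.0329 0.1502 -0.0276; -0.1428 -0.0276 0.3110]
step 4: x^-=[-1.0280, -0.0203, 2.9275]  P^-=[0.3522 0.0608 -0.2570; 0.0608 0.4452 -0.1742; -0.2570 -0.1742 0.6956]  S=[0.8245 -0.0649 -0.0937; -0.0649 0.7344 -0.1248; -0.0937 -0.1248 1.0525]  K=[0.3370 0.1031 -0.1184; -0.0401 0.6319 0.0152; -0.0384 -0.2538 0.5381]  nu=[-1.2505, -2.6821, -1.7370]  x^+=[-1.5204, -1.6913, 2.7218]  P^+=[0.2300 0.0313 -0.1378; 0.0313 0.1494 -0.0274; -0.1378 -0.0274 0.3057]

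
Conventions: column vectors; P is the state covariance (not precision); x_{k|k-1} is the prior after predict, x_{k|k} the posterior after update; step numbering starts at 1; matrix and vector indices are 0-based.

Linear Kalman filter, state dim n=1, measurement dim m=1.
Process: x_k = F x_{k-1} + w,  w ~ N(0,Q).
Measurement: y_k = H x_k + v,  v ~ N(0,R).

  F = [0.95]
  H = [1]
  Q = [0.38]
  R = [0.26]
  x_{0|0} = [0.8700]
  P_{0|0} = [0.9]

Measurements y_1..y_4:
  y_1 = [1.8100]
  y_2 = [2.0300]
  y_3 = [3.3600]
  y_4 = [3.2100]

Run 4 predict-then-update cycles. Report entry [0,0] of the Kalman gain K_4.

K[0,0] = 0.6744

step 1: x^-=[0.8265]  P^-=[1.1923]  S=[1.4523]  K=[0.8210]  nu=[0.9835]  x^+=[1.6339]  P^+=[0.2135]
step 2: x^-=[1.5522]  P^-=[0.5726]  S=[0.8326]  K=[0.6877]  nu=[0.4778]  x^+=[1.8808]  P^+=[0.1788]
step 3: x^-=[1.7868]  P^-=[0.5414]  S=[0.8014]  K=[0.6756]  nu=[1.5732]  x^+=[2.8496]  P^+=[0.1756]
step 4: x^-=[2.7071]  P^-=[0.5385]  S=[0.7985]  K=[0.6744]  nu=[0.5029]  x^+=[3.0463]  P^+=[0.1753]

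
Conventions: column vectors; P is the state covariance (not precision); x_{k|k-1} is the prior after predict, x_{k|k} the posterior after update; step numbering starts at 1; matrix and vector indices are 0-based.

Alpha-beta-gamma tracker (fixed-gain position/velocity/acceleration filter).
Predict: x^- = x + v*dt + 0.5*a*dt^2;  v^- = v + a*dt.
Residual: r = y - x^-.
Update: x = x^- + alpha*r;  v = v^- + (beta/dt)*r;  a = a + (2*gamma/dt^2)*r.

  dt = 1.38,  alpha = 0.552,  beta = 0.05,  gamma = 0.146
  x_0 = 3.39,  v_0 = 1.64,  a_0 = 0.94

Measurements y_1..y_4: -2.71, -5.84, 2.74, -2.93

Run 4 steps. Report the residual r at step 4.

resid = -0.9550

step 1: x_pred=6.5483  r=-9.2583  x^+=1.4377  v^+=2.6018  a^+=-0.4796
step 2: x_pred=4.5715  r=-10.4115  x^+=-1.1757  v^+=1.5627  a^+=-2.0759
step 3: x_pred=-0.9958  r=3.7358  x^+=1.0664  v^+=-1.1667  a^+=-1.5031
step 4: x_pred=-1.9750  r=-0.9550  x^+=-2.5022  v^+=-3.2757  a^+=-1.6496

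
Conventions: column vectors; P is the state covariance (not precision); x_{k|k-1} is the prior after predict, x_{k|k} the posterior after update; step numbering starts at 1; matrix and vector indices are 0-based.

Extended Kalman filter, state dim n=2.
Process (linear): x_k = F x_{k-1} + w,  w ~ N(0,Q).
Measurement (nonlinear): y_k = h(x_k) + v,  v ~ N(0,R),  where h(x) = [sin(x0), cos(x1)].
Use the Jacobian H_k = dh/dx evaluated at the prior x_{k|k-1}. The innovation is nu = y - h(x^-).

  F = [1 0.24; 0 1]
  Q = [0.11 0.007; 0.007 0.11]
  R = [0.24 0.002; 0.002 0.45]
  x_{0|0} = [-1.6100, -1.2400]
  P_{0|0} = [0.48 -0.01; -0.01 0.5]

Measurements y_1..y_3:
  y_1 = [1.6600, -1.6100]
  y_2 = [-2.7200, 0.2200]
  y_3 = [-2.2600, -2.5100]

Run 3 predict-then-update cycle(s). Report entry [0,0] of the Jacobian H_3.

step 1: x^-=[-1.9076, -1.2400]  P^-=[0.6140 0.1170; 0.1170 0.6100]  H_jac=[-0.3305 0.0000; 0.0000 0.9458]  S=[0.3071 -0.0346; -0.0346 0.9956]  K=[-0.6509 0.0885; -0.0609 0.5773]  nu=[2.6038, -1.9348]  x^+=[-3.7736, -2.5157]  P^+=[0.4721 0.0408; 0.0408 0.2746]
step 2: x^-=[-4.3774, -2.5157]  P^-=[0.6175 0.1136; 0.1136 0.3846]  H_jac=[-0.3288 0.0000; 0.0000 0.5859]  S=[0.3068 -0.0199; -0.0199 0.5820]  K=[-0.6559 0.0920; -0.0969 0.3838]  nu=[-3.6644, 1.0304]  x^+=[-1.8791, -1.7650]  P^+=[0.4782 0.0684; 0.0684 0.2945]
step 3: x^-=[-2.3027, -1.7650]  P^-=[0.6380 0.1461; 0.1461 0.4045]  H_jac=[-0.6683 0.0000; 0.0000 0.9812]  S=[0.5250 -0.0938; -0.0938 0.8394]  K=[-0.7977 0.0816; -0.1036 0.4612]  nu=[-1.5161, -2.3170]  x^+=[-1.2825, -2.6766]  P^+=[0.2862 0.0358; 0.0358 0.2113]

H_jac[0,0] = -0.6683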